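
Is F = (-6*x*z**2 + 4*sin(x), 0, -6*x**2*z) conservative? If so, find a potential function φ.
Yes, F is conservative. φ = -3*x**2*z**2 - 4*cos(x)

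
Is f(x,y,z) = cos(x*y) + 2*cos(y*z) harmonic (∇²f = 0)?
No, ∇²f = -x**2*cos(x*y) - y**2*cos(x*y) - 2*y**2*cos(y*z) - 2*z**2*cos(y*z)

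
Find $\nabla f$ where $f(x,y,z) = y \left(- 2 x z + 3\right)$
(-2*y*z, -2*x*z + 3, -2*x*y)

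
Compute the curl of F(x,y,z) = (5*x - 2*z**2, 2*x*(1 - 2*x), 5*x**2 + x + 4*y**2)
(8*y, -10*x - 4*z - 1, 2 - 8*x)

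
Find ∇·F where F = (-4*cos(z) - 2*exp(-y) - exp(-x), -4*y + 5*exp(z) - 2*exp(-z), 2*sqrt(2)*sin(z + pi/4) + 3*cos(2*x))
2*sqrt(2)*cos(z + pi/4) - 4 + exp(-x)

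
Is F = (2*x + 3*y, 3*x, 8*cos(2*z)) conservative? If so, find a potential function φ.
Yes, F is conservative. φ = x**2 + 3*x*y + 4*sin(2*z)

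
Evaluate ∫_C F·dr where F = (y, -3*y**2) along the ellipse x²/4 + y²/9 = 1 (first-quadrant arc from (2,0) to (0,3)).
-27 - 3*pi/2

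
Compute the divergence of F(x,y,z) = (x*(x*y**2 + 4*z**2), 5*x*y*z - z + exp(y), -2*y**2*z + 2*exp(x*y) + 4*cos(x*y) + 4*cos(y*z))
2*x*y**2 + 5*x*z - 2*y**2 - 4*y*sin(y*z) + 4*z**2 + exp(y)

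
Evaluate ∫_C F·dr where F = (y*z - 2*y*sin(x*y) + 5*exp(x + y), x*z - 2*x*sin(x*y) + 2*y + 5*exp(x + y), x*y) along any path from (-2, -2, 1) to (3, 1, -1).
-10 + 2*cos(3) - 2*cos(4) + 10*sinh(4)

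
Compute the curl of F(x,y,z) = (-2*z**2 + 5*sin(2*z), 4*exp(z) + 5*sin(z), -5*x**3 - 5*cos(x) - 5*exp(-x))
(-4*exp(z) - 5*cos(z), 15*x**2 - 4*z - 5*sin(x) + 10*cos(2*z) - 5*exp(-x), 0)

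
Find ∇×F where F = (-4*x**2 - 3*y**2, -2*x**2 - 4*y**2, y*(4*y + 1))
(8*y + 1, 0, -4*x + 6*y)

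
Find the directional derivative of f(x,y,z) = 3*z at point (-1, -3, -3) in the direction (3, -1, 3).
9*sqrt(19)/19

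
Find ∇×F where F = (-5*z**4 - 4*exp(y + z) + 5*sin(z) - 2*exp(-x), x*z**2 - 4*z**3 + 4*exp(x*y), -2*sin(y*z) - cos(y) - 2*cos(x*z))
(-2*x*z + 12*z**2 - 2*z*cos(y*z) + sin(y), -20*z**3 - 2*z*sin(x*z) - 4*exp(y + z) + 5*cos(z), 4*y*exp(x*y) + z**2 + 4*exp(y + z))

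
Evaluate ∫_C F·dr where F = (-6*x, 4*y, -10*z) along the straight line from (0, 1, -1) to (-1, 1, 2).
-18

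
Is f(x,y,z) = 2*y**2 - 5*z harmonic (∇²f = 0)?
No, ∇²f = 4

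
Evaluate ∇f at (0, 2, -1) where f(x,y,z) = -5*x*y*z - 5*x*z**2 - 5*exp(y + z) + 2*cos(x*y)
(5, -5*E, -5*E)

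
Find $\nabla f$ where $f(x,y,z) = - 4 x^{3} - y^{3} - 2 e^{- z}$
(-12*x**2, -3*y**2, 2*exp(-z))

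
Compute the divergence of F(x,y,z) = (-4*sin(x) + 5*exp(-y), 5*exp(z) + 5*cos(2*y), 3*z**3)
9*z**2 - 10*sin(2*y) - 4*cos(x)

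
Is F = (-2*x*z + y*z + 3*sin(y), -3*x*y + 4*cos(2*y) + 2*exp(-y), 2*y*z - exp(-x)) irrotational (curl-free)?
No, ∇×F = (2*z, -2*x + y - exp(-x), -3*y - z - 3*cos(y))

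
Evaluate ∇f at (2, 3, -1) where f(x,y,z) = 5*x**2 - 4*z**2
(20, 0, 8)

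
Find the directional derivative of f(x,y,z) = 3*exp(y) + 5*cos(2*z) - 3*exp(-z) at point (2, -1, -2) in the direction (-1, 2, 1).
sqrt(6)*(10*E*sin(4) + 6 + 3*exp(3))*exp(-1)/6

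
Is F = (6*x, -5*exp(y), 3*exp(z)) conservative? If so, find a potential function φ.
Yes, F is conservative. φ = 3*x**2 - 5*exp(y) + 3*exp(z)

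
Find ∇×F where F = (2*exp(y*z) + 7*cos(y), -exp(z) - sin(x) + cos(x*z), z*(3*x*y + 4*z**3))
(3*x*z + x*sin(x*z) + exp(z), y*(-3*z + 2*exp(y*z)), -2*z*exp(y*z) - z*sin(x*z) + 7*sin(y) - cos(x))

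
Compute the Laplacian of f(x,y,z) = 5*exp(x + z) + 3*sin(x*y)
-3*x**2*sin(x*y) - 3*y**2*sin(x*y) + 10*exp(x + z)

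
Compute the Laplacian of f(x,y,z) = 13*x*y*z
0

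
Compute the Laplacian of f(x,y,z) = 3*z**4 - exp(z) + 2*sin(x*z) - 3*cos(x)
-2*x**2*sin(x*z) - 2*z**2*sin(x*z) + 36*z**2 - exp(z) + 3*cos(x)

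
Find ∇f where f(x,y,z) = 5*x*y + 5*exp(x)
(5*y + 5*exp(x), 5*x, 0)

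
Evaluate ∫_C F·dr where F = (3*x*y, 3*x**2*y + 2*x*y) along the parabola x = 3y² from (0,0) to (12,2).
3288/5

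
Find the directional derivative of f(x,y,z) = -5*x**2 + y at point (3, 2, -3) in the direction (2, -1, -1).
-61*sqrt(6)/6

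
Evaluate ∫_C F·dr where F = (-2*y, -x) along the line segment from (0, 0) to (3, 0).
0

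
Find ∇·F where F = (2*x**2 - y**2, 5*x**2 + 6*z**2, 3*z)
4*x + 3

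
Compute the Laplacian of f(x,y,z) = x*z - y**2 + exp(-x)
-2 + exp(-x)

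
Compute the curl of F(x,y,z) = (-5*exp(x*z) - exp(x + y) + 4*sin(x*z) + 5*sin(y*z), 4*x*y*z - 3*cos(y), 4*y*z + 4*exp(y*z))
(-4*x*y + 4*z*exp(y*z) + 4*z, -5*x*exp(x*z) + 4*x*cos(x*z) + 5*y*cos(y*z), 4*y*z - 5*z*cos(y*z) + exp(x + y))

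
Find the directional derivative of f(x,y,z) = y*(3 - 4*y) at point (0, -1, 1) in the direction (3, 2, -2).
22*sqrt(17)/17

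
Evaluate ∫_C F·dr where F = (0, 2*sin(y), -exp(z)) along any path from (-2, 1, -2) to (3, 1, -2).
0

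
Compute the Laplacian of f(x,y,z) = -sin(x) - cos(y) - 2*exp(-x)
sin(x) + cos(y) - 2*exp(-x)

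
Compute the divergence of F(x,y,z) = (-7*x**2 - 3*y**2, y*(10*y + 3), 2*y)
-14*x + 20*y + 3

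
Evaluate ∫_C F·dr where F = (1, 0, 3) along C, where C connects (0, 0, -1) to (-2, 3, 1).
4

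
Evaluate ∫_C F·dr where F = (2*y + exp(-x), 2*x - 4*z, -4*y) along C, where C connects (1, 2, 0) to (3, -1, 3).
-exp(-3) + exp(-1) + 2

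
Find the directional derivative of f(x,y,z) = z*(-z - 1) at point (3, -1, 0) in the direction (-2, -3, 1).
-sqrt(14)/14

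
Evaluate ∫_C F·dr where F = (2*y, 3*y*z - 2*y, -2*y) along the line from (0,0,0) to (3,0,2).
0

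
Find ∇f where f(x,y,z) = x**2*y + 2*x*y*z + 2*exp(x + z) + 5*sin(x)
(2*x*y + 2*y*z + 2*exp(x + z) + 5*cos(x), x*(x + 2*z), 2*x*y + 2*exp(x + z))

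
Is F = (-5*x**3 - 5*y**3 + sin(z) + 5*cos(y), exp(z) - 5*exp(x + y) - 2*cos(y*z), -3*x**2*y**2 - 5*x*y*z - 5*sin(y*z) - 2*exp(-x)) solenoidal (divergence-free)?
No, ∇·F = -15*x**2 - 5*x*y - 5*y*cos(y*z) + 2*z*sin(y*z) - 5*exp(x + y)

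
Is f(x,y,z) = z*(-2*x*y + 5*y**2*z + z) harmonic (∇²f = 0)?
No, ∇²f = 10*y**2 + 10*z**2 + 2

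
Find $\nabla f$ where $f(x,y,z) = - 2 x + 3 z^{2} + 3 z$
(-2, 0, 6*z + 3)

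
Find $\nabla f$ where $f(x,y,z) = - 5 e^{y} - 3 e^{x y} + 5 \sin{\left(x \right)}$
(-3*y*exp(x*y) + 5*cos(x), -3*x*exp(x*y) - 5*exp(y), 0)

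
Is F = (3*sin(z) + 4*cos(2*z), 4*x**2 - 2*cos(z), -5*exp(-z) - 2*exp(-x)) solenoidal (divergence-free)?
No, ∇·F = 5*exp(-z)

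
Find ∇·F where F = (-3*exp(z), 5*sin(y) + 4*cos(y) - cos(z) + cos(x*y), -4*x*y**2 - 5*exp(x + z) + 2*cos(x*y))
-x*sin(x*y) - 5*exp(x + z) - 4*sin(y) + 5*cos(y)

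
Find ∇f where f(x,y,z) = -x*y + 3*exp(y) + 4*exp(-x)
(-y - 4*exp(-x), -x + 3*exp(y), 0)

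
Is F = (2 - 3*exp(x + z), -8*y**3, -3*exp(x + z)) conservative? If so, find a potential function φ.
Yes, F is conservative. φ = 2*x - 2*y**4 - 3*exp(x + z)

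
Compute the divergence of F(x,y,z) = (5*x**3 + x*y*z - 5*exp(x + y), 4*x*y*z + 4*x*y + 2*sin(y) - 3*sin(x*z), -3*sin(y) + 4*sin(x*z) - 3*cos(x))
15*x**2 + 4*x*z + 4*x*cos(x*z) + 4*x + y*z - 5*exp(x + y) + 2*cos(y)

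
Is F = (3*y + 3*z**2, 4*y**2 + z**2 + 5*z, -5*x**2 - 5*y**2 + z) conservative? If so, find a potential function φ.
No, ∇×F = (-10*y - 2*z - 5, 10*x + 6*z, -3) ≠ 0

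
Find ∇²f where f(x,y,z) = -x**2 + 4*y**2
6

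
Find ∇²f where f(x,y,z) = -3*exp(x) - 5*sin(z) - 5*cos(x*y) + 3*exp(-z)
5*x**2*cos(x*y) + 5*y**2*cos(x*y) - 3*exp(x) + 5*sin(z) + 3*exp(-z)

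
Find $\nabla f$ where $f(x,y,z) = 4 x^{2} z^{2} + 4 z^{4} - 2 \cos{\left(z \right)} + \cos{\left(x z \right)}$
(z*(8*x*z - sin(x*z)), 0, 8*x**2*z - x*sin(x*z) + 16*z**3 + 2*sin(z))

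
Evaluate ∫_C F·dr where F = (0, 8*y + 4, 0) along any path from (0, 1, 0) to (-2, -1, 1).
-8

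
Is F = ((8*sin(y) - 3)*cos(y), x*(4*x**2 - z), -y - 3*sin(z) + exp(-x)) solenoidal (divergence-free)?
No, ∇·F = -3*cos(z)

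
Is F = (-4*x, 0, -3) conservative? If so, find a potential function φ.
Yes, F is conservative. φ = -2*x**2 - 3*z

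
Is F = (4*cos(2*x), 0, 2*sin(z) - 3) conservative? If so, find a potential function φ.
Yes, F is conservative. φ = -3*z + 2*sin(2*x) - 2*cos(z)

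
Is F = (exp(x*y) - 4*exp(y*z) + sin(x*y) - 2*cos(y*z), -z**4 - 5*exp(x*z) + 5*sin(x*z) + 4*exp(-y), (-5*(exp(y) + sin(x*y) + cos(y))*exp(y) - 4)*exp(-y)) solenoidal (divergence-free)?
No, ∇·F = y*exp(x*y) + y*cos(x*y) - 4*exp(-y)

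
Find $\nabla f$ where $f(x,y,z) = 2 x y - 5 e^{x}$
(2*y - 5*exp(x), 2*x, 0)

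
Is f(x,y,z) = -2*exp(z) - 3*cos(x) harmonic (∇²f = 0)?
No, ∇²f = -2*exp(z) + 3*cos(x)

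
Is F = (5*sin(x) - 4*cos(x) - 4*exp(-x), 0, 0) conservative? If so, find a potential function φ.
Yes, F is conservative. φ = -4*sin(x) - 5*cos(x) + 4*exp(-x)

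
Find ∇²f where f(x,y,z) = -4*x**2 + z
-8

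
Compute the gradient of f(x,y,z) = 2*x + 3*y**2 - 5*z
(2, 6*y, -5)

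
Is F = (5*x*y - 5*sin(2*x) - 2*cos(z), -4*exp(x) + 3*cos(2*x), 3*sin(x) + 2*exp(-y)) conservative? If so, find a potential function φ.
No, ∇×F = (-2*exp(-y), 2*sin(z) - 3*cos(x), -5*x - 4*exp(x) - 6*sin(2*x)) ≠ 0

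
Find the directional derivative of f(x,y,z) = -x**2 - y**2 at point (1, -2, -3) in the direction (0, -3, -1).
-6*sqrt(10)/5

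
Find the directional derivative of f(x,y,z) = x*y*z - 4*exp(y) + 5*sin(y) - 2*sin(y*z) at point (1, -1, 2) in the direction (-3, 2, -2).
2*sqrt(17)*(-4 - 6*E*cos(2) + 5*E*cos(1) + 6*E)*exp(-1)/17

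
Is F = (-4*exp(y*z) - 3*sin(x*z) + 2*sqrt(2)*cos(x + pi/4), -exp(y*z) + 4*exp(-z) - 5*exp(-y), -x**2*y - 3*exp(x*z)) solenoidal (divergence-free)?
No, ∇·F = -3*x*exp(x*z) - z*exp(y*z) - 3*z*cos(x*z) - 2*sqrt(2)*sin(x + pi/4) + 5*exp(-y)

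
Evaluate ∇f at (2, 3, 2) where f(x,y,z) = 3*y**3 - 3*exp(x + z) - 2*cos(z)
(-3*exp(4), 81, -3*exp(4) + 2*sin(2))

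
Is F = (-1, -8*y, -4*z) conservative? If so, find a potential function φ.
Yes, F is conservative. φ = -x - 4*y**2 - 2*z**2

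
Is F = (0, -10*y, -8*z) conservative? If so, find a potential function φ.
Yes, F is conservative. φ = -5*y**2 - 4*z**2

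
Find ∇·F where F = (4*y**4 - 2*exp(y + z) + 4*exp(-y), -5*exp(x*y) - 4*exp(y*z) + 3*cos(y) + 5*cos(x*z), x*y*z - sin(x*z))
x*y - 5*x*exp(x*y) - x*cos(x*z) - 4*z*exp(y*z) - 3*sin(y)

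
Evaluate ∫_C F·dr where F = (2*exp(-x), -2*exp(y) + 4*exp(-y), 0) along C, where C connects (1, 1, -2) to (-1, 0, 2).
-6 + 6*exp(-1)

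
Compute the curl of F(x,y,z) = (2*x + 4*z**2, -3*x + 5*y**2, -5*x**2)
(0, 10*x + 8*z, -3)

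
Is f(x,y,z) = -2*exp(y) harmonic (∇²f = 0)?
No, ∇²f = -2*exp(y)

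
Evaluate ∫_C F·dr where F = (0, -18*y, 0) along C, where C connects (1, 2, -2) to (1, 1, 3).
27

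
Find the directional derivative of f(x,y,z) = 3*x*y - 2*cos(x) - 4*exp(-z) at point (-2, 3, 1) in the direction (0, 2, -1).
4*sqrt(5)*(-3*E - 1)*exp(-1)/5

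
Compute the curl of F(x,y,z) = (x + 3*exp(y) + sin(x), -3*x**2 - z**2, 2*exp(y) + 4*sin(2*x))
(2*z + 2*exp(y), -8*cos(2*x), -6*x - 3*exp(y))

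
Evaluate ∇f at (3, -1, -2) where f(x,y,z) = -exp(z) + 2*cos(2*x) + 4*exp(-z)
(-4*sin(6), 0, (-4*exp(4) - 1)*exp(-2))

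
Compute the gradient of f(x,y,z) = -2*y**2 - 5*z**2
(0, -4*y, -10*z)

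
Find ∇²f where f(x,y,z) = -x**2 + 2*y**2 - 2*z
2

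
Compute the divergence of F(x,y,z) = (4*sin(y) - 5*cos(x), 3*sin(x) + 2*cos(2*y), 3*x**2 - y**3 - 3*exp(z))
-3*exp(z) + 5*sin(x) - 4*sin(2*y)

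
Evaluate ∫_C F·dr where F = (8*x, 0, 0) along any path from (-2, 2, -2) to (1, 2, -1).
-12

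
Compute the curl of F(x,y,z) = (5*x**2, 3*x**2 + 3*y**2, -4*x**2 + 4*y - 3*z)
(4, 8*x, 6*x)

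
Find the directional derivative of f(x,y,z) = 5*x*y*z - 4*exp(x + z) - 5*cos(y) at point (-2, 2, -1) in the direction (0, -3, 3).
-sqrt(2)*(4 + 5*exp(3)*sin(2) + 30*exp(3))*exp(-3)/2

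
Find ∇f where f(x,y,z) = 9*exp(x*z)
(9*z*exp(x*z), 0, 9*x*exp(x*z))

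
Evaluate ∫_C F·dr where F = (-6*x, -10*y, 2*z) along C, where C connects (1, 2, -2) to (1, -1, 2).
15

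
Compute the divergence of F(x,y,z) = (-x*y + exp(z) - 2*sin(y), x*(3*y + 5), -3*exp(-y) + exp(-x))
3*x - y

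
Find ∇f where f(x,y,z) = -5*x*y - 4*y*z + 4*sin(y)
(-5*y, -5*x - 4*z + 4*cos(y), -4*y)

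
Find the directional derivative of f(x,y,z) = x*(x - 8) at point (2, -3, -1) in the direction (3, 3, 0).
-2*sqrt(2)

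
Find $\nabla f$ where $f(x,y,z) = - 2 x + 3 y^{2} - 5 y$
(-2, 6*y - 5, 0)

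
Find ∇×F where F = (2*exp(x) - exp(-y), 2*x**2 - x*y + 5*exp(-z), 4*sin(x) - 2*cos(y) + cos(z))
(2*sin(y) + 5*exp(-z), -4*cos(x), 4*x - y - exp(-y))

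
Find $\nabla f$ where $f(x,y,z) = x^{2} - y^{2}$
(2*x, -2*y, 0)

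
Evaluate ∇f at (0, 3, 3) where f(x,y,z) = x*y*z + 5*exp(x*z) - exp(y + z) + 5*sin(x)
(29, -exp(6), -exp(6))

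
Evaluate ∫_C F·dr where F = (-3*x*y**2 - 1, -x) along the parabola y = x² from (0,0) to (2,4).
-118/3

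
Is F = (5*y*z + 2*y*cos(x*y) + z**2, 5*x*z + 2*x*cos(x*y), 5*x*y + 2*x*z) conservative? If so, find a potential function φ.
Yes, F is conservative. φ = 5*x*y*z + x*z**2 + 2*sin(x*y)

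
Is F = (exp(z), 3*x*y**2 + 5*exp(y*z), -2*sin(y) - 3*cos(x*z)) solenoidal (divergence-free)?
No, ∇·F = 6*x*y + 3*x*sin(x*z) + 5*z*exp(y*z)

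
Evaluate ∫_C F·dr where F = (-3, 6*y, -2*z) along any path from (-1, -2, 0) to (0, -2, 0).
-3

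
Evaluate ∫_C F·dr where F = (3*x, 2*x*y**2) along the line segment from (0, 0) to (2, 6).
222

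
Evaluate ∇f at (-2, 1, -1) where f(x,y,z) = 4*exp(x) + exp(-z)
(4*exp(-2), 0, -E)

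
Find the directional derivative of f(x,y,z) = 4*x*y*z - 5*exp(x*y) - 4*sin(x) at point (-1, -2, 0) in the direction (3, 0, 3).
sqrt(2)*(-2*cos(1) + 4 + 5*exp(2))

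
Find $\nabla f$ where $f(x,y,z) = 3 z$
(0, 0, 3)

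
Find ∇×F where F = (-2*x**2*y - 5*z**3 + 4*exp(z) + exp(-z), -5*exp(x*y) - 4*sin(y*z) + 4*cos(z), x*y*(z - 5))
(x*(z - 5) + 4*y*cos(y*z) + 4*sin(z), -y*z + 5*y - 15*z**2 + 4*exp(z) - exp(-z), 2*x**2 - 5*y*exp(x*y))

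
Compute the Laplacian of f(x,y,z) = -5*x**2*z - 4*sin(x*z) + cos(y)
4*x**2*sin(x*z) + 2*z*(2*z*sin(x*z) - 5) - cos(y)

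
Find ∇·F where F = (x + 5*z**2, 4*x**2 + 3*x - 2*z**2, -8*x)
1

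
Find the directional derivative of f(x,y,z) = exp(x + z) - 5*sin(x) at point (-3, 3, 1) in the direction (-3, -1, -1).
sqrt(11)*(15*exp(2)*cos(3) - 4)*exp(-2)/11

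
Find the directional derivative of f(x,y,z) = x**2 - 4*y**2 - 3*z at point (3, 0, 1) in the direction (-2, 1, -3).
-3*sqrt(14)/14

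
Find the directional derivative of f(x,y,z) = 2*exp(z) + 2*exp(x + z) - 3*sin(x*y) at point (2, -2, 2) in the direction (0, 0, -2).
-2*(1 + exp(2))*exp(2)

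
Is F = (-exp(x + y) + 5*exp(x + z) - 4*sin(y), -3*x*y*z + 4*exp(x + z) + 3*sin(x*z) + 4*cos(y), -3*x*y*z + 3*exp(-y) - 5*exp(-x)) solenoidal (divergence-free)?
No, ∇·F = -3*x*y - 3*x*z - exp(x + y) + 5*exp(x + z) - 4*sin(y)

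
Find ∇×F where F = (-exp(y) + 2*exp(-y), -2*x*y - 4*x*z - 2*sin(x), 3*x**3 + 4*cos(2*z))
(4*x, -9*x**2, -2*y - 4*z + exp(y) - 2*cos(x) + 2*exp(-y))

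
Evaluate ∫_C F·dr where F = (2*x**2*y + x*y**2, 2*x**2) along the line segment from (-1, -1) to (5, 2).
177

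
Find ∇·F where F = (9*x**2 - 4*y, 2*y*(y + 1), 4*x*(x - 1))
18*x + 4*y + 2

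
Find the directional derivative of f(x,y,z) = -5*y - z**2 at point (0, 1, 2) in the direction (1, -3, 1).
sqrt(11)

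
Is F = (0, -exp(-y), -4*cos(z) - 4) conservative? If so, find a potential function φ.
Yes, F is conservative. φ = -4*z - 4*sin(z) + exp(-y)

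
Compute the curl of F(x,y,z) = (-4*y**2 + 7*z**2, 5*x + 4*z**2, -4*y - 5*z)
(-8*z - 4, 14*z, 8*y + 5)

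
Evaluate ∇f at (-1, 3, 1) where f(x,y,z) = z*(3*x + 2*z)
(3, 0, 1)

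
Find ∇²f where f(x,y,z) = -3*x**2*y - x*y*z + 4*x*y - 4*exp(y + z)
-6*y - 8*exp(y + z)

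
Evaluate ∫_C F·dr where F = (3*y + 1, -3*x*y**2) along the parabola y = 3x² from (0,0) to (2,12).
-20554/7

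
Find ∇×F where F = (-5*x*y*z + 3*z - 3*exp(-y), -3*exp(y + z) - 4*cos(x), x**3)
(3*exp(y + z), -3*x**2 - 5*x*y + 3, 5*x*z + 4*sin(x) - 3*exp(-y))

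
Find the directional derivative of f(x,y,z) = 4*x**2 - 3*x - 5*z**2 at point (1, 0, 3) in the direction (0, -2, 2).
-15*sqrt(2)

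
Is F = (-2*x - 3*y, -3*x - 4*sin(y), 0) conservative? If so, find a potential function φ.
Yes, F is conservative. φ = -x**2 - 3*x*y + 4*cos(y)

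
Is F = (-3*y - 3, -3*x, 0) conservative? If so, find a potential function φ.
Yes, F is conservative. φ = 3*x*(-y - 1)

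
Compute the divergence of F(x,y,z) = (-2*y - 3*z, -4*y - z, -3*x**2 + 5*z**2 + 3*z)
10*z - 1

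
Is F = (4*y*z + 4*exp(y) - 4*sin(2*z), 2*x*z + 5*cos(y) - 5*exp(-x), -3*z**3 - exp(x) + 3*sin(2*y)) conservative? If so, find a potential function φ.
No, ∇×F = (-2*x + 6*cos(2*y), 4*y + exp(x) - 8*cos(2*z), -2*z - 4*exp(y) + 5*exp(-x)) ≠ 0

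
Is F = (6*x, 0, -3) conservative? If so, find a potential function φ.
Yes, F is conservative. φ = 3*x**2 - 3*z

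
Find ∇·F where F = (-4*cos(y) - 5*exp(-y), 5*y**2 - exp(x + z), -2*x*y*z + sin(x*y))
2*y*(5 - x)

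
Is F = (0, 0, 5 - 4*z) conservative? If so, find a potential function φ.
Yes, F is conservative. φ = z*(5 - 2*z)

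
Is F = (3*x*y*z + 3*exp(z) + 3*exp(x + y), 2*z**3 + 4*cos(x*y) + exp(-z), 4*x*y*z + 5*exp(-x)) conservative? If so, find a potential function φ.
No, ∇×F = (4*x*z - 6*z**2 + exp(-z), 3*x*y - 4*y*z + 3*exp(z) + 5*exp(-x), -3*x*z - 4*y*sin(x*y) - 3*exp(x + y)) ≠ 0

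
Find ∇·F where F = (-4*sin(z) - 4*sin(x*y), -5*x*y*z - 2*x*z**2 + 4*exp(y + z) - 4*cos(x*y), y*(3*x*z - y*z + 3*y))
-5*x*z + 4*x*sin(x*y) + y*(3*x - y) - 4*y*cos(x*y) + 4*exp(y + z)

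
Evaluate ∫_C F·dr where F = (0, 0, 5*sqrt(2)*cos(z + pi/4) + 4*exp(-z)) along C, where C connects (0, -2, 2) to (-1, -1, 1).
(-4*E + 4 + 5*sqrt(2)*(-sin(pi/4 + 2) + sin(pi/4 + 1))*exp(2))*exp(-2)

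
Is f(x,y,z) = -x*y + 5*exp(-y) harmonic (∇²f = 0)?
No, ∇²f = 5*exp(-y)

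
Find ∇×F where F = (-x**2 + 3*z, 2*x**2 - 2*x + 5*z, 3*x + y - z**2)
(-4, 0, 4*x - 2)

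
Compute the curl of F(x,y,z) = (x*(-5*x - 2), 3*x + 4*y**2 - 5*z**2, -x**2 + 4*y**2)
(8*y + 10*z, 2*x, 3)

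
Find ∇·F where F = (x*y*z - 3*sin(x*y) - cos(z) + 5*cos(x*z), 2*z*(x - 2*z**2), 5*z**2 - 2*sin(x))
y*z - 3*y*cos(x*y) - 5*z*sin(x*z) + 10*z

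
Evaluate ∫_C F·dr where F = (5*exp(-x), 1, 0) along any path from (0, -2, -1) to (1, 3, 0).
10 - 5*exp(-1)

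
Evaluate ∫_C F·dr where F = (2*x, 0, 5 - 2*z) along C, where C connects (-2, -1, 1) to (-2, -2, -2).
-18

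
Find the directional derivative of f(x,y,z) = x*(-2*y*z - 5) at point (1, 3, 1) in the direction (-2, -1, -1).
5*sqrt(6)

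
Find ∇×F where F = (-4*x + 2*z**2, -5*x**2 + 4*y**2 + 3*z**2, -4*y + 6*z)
(-6*z - 4, 4*z, -10*x)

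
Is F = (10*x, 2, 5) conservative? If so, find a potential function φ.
Yes, F is conservative. φ = 5*x**2 + 2*y + 5*z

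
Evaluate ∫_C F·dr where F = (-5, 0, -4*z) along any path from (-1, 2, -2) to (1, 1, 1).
-4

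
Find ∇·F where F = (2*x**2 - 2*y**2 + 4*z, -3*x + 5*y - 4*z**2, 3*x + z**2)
4*x + 2*z + 5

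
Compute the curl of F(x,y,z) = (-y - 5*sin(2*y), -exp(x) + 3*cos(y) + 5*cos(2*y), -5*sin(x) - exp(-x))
(0, 5*cos(x) - exp(-x), -exp(x) + 10*cos(2*y) + 1)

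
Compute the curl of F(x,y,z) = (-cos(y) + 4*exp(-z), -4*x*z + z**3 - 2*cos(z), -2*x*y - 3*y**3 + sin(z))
(2*x - 9*y**2 - 3*z**2 - 2*sin(z), 2*y - 4*exp(-z), -4*z - sin(y))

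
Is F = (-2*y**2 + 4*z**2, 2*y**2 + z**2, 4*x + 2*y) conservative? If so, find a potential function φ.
No, ∇×F = (2 - 2*z, 8*z - 4, 4*y) ≠ 0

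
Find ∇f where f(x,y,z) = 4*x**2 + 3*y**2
(8*x, 6*y, 0)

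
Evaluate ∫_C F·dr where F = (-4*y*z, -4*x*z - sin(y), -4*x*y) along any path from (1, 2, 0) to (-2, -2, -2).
32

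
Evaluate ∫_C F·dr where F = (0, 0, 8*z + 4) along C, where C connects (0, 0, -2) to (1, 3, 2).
16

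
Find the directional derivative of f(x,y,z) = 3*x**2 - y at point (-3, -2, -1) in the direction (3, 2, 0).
-56*sqrt(13)/13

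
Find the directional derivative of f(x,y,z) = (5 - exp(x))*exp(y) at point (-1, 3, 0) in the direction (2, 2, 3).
2*sqrt(17)*(-2 + 5*E)*exp(2)/17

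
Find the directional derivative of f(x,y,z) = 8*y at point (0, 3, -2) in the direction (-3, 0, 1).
0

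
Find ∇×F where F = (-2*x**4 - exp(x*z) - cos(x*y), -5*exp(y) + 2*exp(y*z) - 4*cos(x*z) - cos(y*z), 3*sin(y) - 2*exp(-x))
(-4*x*sin(x*z) - 2*y*exp(y*z) - y*sin(y*z) + 3*cos(y), -x*exp(x*z) - 2*exp(-x), -x*sin(x*y) + 4*z*sin(x*z))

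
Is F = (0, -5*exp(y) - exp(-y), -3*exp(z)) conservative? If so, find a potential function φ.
Yes, F is conservative. φ = -5*exp(y) - 3*exp(z) + exp(-y)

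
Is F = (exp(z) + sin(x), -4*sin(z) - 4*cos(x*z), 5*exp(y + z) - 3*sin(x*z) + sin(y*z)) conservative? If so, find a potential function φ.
No, ∇×F = (-4*x*sin(x*z) + z*cos(y*z) + 5*exp(y + z) + 4*cos(z), 3*z*cos(x*z) + exp(z), 4*z*sin(x*z)) ≠ 0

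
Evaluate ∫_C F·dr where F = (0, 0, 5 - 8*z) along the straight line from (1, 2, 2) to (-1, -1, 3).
-15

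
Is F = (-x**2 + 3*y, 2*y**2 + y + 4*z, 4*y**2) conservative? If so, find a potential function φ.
No, ∇×F = (8*y - 4, 0, -3) ≠ 0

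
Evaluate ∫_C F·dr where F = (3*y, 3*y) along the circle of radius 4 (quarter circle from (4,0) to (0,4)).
24 - 12*pi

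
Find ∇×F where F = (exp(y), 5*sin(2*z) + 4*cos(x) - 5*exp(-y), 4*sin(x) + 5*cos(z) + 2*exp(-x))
(-10*cos(2*z), -4*cos(x) + 2*exp(-x), -exp(y) - 4*sin(x))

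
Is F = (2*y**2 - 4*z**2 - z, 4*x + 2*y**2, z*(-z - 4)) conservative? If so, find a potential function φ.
No, ∇×F = (0, -8*z - 1, 4 - 4*y) ≠ 0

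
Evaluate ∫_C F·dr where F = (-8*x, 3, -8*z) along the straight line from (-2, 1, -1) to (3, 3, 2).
-26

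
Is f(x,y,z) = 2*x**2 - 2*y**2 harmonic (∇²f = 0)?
Yes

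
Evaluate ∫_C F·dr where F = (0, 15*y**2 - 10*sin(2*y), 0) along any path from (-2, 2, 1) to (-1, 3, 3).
-5*cos(4) + 5*cos(6) + 95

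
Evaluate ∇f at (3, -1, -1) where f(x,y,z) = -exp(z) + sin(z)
(0, 0, -exp(-1) + cos(1))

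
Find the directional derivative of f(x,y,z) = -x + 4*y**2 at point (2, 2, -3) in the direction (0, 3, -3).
8*sqrt(2)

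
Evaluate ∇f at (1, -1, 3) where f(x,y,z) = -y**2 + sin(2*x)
(2*cos(2), 2, 0)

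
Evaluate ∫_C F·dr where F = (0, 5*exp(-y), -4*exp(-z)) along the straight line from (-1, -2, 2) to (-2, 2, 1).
(-9 + 4*E + 5*exp(4))*exp(-2)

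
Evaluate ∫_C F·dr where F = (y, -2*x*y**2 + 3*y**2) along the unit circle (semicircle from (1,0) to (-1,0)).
-3*pi/4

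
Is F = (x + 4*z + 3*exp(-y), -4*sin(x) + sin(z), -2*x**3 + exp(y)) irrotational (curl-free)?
No, ∇×F = (exp(y) - cos(z), 6*x**2 + 4, -4*cos(x) + 3*exp(-y))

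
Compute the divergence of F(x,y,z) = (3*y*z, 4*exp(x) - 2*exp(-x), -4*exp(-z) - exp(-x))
4*exp(-z)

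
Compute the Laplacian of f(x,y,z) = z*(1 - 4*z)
-8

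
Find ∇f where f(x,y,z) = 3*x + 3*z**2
(3, 0, 6*z)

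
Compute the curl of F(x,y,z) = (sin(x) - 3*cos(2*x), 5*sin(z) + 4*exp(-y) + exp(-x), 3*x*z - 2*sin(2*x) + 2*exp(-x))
(-5*cos(z), -3*z + 4*cos(2*x) + 2*exp(-x), -exp(-x))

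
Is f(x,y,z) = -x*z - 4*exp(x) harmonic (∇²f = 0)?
No, ∇²f = -4*exp(x)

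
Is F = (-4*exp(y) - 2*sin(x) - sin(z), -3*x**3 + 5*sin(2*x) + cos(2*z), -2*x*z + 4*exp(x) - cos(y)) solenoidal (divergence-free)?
No, ∇·F = -2*x - 2*cos(x)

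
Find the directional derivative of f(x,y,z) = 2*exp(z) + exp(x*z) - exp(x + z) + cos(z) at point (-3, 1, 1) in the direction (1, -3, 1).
sqrt(11)*(-exp(3)*sin(1) - 2*E - 2 + 2*exp(4))*exp(-3)/11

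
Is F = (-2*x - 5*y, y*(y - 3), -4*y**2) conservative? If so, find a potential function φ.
No, ∇×F = (-8*y, 0, 5) ≠ 0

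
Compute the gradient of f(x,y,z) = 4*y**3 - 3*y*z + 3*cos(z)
(0, 12*y**2 - 3*z, -3*y - 3*sin(z))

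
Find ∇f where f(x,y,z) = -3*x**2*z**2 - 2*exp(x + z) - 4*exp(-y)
(-6*x*z**2 - 2*exp(x + z), 4*exp(-y), -6*x**2*z - 2*exp(x + z))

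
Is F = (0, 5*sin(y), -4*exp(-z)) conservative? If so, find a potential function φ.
Yes, F is conservative. φ = -5*cos(y) + 4*exp(-z)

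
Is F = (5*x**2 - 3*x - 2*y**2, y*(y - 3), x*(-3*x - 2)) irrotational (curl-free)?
No, ∇×F = (0, 6*x + 2, 4*y)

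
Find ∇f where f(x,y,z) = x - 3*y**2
(1, -6*y, 0)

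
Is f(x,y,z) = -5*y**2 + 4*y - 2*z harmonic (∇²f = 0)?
No, ∇²f = -10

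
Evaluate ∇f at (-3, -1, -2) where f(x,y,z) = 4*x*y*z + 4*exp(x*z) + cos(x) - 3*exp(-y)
(-8*exp(6) + sin(3) + 8, 3*E + 24, 12 - 12*exp(6))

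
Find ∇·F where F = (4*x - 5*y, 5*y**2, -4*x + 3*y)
10*y + 4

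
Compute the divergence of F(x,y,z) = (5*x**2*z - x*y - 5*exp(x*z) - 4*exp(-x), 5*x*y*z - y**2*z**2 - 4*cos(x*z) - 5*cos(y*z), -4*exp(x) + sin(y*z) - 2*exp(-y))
15*x*z - 2*y*z**2 + y*cos(y*z) - y - 5*z*exp(x*z) + 5*z*sin(y*z) + 4*exp(-x)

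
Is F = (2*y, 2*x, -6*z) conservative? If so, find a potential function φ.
Yes, F is conservative. φ = 2*x*y - 3*z**2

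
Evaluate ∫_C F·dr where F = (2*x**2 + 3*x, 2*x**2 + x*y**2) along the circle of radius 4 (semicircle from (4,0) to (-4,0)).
-256/3 + 32*pi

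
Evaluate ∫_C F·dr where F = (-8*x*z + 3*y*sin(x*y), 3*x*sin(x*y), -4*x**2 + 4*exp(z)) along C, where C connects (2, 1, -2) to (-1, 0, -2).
-27 + 3*cos(2)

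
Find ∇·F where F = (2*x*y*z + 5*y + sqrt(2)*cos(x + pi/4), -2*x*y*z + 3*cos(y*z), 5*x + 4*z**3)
-2*x*z + 2*y*z + 12*z**2 - 3*z*sin(y*z) - sqrt(2)*sin(x + pi/4)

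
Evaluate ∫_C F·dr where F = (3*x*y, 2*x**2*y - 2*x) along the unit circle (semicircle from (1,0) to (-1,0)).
-pi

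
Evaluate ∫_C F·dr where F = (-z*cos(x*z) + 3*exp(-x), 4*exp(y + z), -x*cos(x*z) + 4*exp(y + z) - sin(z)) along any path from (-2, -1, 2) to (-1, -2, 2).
-7*E - sin(4) + sin(2) + 4 + 3*exp(2)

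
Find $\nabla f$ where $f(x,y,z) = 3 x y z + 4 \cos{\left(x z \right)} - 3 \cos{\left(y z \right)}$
(z*(3*y - 4*sin(x*z)), 3*z*(x + sin(y*z)), 3*x*y - 4*x*sin(x*z) + 3*y*sin(y*z))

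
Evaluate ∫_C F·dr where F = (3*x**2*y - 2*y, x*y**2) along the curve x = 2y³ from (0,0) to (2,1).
68/15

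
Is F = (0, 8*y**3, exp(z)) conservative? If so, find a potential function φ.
Yes, F is conservative. φ = 2*y**4 + exp(z)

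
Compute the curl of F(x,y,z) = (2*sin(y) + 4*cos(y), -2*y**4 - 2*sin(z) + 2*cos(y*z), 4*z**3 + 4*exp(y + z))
(2*y*sin(y*z) + 4*exp(y + z) + 2*cos(z), 0, 4*sin(y) - 2*cos(y))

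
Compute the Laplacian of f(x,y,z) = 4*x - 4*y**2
-8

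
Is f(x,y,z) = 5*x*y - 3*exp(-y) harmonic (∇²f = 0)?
No, ∇²f = -3*exp(-y)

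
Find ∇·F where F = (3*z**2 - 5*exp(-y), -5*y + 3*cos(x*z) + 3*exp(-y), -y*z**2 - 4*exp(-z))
-2*y*z - 5 + 4*exp(-z) - 3*exp(-y)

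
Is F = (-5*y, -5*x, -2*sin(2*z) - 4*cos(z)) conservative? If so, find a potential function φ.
Yes, F is conservative. φ = -5*x*y - 4*sin(z) + cos(2*z)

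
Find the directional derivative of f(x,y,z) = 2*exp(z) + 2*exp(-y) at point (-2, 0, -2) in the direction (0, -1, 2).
2*sqrt(5)*(2 + exp(2))*exp(-2)/5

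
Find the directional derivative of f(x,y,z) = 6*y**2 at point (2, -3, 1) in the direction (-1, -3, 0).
54*sqrt(10)/5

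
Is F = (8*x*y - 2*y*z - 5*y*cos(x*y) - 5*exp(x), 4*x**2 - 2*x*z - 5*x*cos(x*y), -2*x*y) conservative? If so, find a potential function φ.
Yes, F is conservative. φ = 4*x**2*y - 2*x*y*z - 5*exp(x) - 5*sin(x*y)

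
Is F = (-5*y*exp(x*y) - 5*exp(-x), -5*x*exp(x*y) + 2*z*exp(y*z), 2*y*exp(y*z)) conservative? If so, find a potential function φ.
Yes, F is conservative. φ = -5*exp(x*y) + 2*exp(y*z) + 5*exp(-x)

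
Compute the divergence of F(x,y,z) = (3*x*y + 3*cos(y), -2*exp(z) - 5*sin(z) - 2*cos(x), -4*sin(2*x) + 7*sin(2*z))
3*y + 14*cos(2*z)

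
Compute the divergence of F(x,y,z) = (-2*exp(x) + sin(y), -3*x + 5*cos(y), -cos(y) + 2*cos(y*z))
-2*y*sin(y*z) - 2*exp(x) - 5*sin(y)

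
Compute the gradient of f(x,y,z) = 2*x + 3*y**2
(2, 6*y, 0)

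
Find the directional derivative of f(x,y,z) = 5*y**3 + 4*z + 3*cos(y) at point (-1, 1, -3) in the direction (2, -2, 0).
3*sqrt(2)*(-5 + sin(1))/2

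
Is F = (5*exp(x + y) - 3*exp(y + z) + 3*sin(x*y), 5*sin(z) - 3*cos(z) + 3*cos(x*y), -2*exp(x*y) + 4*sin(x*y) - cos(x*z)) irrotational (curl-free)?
No, ∇×F = (-2*x*exp(x*y) + 4*x*cos(x*y) - 3*sin(z) - 5*cos(z), 2*y*exp(x*y) - 4*y*cos(x*y) - z*sin(x*z) - 3*exp(y + z), -3*x*cos(x*y) - 3*y*sin(x*y) - 5*exp(x + y) + 3*exp(y + z))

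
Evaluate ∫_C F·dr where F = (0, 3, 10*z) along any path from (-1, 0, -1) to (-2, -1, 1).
-3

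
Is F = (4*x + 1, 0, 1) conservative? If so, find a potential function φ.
Yes, F is conservative. φ = 2*x**2 + x + z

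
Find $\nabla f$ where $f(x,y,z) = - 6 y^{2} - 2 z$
(0, -12*y, -2)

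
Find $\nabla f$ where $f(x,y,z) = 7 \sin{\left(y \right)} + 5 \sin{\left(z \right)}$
(0, 7*cos(y), 5*cos(z))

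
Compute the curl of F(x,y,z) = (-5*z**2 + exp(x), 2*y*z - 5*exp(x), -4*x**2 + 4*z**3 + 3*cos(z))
(-2*y, 8*x - 10*z, -5*exp(x))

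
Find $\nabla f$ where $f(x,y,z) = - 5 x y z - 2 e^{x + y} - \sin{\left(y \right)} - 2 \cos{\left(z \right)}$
(-5*y*z - 2*exp(x + y), -5*x*z - 2*exp(x + y) - cos(y), -5*x*y + 2*sin(z))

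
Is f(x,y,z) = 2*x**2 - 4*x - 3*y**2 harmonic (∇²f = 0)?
No, ∇²f = -2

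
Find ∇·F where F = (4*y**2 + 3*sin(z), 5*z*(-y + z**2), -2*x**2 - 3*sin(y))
-5*z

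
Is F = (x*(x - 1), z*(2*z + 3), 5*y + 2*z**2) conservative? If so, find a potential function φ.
No, ∇×F = (2 - 4*z, 0, 0) ≠ 0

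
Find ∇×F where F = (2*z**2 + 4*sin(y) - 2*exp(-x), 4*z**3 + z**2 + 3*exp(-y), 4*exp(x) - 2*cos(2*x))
(2*z*(-6*z - 1), 4*z - 4*exp(x) - 4*sin(2*x), -4*cos(y))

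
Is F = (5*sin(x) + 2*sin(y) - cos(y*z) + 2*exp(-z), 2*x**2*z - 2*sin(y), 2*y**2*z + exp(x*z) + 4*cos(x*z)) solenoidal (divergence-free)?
No, ∇·F = x*exp(x*z) - 4*x*sin(x*z) + 2*y**2 + 5*cos(x) - 2*cos(y)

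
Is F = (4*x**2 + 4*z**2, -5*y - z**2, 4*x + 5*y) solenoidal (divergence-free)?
No, ∇·F = 8*x - 5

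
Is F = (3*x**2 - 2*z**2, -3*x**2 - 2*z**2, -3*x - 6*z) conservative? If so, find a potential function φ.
No, ∇×F = (4*z, 3 - 4*z, -6*x) ≠ 0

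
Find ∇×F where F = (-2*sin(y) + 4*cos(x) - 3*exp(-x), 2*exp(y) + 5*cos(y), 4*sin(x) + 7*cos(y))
(-7*sin(y), -4*cos(x), 2*cos(y))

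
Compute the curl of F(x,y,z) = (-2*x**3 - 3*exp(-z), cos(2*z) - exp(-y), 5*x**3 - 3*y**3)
(-9*y**2 + 2*sin(2*z), -15*x**2 + 3*exp(-z), 0)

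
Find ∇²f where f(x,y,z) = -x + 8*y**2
16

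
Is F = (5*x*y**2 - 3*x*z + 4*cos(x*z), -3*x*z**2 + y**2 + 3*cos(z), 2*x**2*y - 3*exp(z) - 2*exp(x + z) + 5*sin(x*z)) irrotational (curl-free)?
No, ∇×F = (2*x**2 + 6*x*z + 3*sin(z), -4*x*y - 4*x*sin(x*z) - 3*x - 5*z*cos(x*z) + 2*exp(x + z), -10*x*y - 3*z**2)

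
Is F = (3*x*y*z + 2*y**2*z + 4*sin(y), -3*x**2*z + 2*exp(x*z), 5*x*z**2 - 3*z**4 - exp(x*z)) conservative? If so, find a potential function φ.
No, ∇×F = (x*(3*x - 2*exp(x*z)), 3*x*y + 2*y**2 - 5*z**2 + z*exp(x*z), -9*x*z - 4*y*z + 2*z*exp(x*z) - 4*cos(y)) ≠ 0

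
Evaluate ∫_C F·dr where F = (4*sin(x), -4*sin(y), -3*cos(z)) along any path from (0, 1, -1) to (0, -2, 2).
-3*sin(2) - 3*sin(1) - 4*cos(1) + 4*cos(2)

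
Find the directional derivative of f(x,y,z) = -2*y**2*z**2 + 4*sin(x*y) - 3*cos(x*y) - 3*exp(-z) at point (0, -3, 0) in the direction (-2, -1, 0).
24*sqrt(5)/5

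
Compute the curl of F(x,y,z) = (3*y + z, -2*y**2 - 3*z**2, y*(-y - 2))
(-2*y + 6*z - 2, 1, -3)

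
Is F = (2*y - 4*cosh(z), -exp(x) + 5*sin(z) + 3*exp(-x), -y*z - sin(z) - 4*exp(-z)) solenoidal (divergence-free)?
No, ∇·F = -y - cos(z) + 4*exp(-z)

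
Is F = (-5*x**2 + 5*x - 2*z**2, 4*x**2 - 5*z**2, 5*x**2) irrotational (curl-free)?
No, ∇×F = (10*z, -10*x - 4*z, 8*x)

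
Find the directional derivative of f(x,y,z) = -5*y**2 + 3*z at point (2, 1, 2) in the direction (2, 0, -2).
-3*sqrt(2)/2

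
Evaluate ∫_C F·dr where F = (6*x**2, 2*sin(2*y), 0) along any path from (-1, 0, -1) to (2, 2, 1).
19 - cos(4)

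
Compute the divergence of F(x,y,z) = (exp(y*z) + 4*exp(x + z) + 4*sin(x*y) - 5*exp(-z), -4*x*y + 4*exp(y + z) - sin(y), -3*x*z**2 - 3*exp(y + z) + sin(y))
-6*x*z - 4*x + 4*y*cos(x*y) + 4*exp(x + z) + exp(y + z) - cos(y)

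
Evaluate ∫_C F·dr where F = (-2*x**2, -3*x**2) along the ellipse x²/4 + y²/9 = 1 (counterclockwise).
0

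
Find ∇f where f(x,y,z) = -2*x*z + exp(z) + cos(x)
(-2*z - sin(x), 0, -2*x + exp(z))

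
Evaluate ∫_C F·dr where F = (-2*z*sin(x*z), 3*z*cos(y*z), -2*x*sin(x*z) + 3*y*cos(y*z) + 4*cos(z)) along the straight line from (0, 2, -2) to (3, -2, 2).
-2 + 2*cos(6) + 8*sin(2)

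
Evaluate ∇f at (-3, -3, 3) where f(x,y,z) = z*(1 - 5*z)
(0, 0, -29)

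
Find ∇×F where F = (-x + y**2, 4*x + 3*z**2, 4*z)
(-6*z, 0, 4 - 2*y)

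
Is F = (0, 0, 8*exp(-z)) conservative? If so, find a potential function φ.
Yes, F is conservative. φ = -8*exp(-z)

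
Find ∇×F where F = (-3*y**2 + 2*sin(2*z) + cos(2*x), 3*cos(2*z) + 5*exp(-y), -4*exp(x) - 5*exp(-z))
(6*sin(2*z), 4*exp(x) + 4*cos(2*z), 6*y)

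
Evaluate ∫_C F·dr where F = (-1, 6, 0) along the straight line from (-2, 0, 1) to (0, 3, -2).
16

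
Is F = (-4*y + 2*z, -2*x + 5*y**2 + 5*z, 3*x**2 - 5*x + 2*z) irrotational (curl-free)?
No, ∇×F = (-5, 7 - 6*x, 2)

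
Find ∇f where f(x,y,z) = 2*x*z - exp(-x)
(2*z + exp(-x), 0, 2*x)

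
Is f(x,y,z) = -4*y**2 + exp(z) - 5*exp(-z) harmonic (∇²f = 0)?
No, ∇²f = exp(z) - 8 - 5*exp(-z)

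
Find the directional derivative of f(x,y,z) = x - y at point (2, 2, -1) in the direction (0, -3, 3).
sqrt(2)/2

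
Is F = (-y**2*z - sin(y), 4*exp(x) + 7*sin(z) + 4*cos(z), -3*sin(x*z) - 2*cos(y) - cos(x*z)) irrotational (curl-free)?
No, ∇×F = (2*sin(y) + 4*sin(z) - 7*cos(z), -y**2 - z*sin(x*z) + 3*z*cos(x*z), 2*y*z + 4*exp(x) + cos(y))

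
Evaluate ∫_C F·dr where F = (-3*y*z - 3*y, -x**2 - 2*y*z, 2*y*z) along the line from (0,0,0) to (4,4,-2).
56/3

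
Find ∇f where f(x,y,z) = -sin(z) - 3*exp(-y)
(0, 3*exp(-y), -cos(z))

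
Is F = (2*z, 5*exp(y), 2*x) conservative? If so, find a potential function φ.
Yes, F is conservative. φ = 2*x*z + 5*exp(y)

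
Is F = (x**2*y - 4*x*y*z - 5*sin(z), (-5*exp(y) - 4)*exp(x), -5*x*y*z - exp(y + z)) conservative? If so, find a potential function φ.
No, ∇×F = (-5*x*z - exp(y + z), -4*x*y + 5*y*z - 5*cos(z), -x**2 + 4*x*z - (5*exp(y) + 4)*exp(x)) ≠ 0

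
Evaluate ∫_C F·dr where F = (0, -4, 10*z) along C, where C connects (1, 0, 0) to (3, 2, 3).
37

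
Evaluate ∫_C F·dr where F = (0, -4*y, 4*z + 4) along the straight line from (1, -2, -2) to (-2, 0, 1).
14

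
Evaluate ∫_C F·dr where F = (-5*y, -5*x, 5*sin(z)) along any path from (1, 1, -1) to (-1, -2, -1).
-5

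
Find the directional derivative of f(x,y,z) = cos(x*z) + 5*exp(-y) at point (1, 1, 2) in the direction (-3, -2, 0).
2*sqrt(13)*(5 + 3*E*sin(2))*exp(-1)/13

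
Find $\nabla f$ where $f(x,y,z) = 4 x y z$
(4*y*z, 4*x*z, 4*x*y)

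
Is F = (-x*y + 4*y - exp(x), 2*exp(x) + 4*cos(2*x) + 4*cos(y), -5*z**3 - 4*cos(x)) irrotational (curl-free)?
No, ∇×F = (0, -4*sin(x), x + 2*exp(x) - 8*sin(2*x) - 4)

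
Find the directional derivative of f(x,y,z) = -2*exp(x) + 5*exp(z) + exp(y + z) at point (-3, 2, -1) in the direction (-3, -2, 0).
2*sqrt(13)*(3 - exp(4))*exp(-3)/13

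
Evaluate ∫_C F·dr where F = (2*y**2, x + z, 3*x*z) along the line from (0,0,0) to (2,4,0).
76/3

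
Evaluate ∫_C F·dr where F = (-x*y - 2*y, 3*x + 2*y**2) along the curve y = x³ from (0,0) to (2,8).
5444/15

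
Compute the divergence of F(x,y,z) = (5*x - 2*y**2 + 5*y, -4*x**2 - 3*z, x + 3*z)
8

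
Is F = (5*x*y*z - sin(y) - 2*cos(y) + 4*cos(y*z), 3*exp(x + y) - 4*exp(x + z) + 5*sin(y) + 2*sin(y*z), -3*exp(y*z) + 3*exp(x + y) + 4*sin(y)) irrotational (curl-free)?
No, ∇×F = (-2*y*cos(y*z) - 3*z*exp(y*z) + 3*exp(x + y) + 4*exp(x + z) + 4*cos(y), 5*x*y - 4*y*sin(y*z) - 3*exp(x + y), -5*x*z + 4*z*sin(y*z) + 3*exp(x + y) - 4*exp(x + z) - 2*sin(y) + cos(y))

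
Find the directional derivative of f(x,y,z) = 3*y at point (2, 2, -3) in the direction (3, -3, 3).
-sqrt(3)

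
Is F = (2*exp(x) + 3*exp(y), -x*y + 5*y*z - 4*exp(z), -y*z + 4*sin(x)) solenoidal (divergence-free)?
No, ∇·F = -x - y + 5*z + 2*exp(x)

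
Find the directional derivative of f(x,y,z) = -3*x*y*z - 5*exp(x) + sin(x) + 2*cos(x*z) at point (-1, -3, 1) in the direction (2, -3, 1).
sqrt(14)*(-5 + sqrt(2)*E*sin(pi/4 + 1))*exp(-1)/7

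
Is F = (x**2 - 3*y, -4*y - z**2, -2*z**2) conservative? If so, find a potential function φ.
No, ∇×F = (2*z, 0, 3) ≠ 0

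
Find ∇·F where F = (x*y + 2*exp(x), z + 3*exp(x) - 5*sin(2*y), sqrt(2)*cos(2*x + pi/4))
y + 2*exp(x) - 10*cos(2*y)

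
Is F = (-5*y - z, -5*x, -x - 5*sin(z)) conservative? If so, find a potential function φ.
Yes, F is conservative. φ = -5*x*y - x*z + 5*cos(z)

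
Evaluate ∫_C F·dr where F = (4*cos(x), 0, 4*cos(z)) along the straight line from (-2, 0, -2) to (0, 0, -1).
-4*sin(1) + 8*sin(2)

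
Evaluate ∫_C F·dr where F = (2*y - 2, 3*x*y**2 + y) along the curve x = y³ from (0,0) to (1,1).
1/2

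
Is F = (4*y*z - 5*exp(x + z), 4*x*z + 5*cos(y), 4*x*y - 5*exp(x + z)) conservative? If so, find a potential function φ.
Yes, F is conservative. φ = 4*x*y*z - 5*exp(x + z) + 5*sin(y)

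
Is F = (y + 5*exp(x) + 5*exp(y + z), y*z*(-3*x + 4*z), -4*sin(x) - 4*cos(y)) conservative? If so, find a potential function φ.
No, ∇×F = (3*x*y - 8*y*z + 4*sin(y), 5*exp(y + z) + 4*cos(x), -3*y*z - 5*exp(y + z) - 1) ≠ 0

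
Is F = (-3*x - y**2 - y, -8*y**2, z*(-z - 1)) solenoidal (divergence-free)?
No, ∇·F = -16*y - 2*z - 4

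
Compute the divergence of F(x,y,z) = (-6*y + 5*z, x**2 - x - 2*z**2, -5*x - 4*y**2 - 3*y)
0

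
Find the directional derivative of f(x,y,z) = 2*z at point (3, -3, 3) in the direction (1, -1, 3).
6*sqrt(11)/11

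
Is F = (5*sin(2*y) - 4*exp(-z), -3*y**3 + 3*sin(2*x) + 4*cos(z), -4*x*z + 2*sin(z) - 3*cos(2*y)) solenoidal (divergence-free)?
No, ∇·F = -4*x - 9*y**2 + 2*cos(z)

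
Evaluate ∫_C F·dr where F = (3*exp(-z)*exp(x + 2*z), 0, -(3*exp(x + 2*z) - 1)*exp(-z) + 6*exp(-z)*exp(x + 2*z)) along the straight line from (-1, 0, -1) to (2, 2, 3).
(-1 + E*(-3 + exp(3)) + 3*exp(8))*exp(-3)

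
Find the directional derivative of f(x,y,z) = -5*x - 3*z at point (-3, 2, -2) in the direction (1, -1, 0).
-5*sqrt(2)/2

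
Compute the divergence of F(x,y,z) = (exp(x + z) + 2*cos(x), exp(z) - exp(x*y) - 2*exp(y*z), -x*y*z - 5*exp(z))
-x*y - x*exp(x*y) - 2*z*exp(y*z) - 5*exp(z) + exp(x + z) - 2*sin(x)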